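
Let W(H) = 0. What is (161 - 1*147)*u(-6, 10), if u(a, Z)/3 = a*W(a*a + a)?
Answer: 0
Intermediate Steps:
u(a, Z) = 0 (u(a, Z) = 3*(a*0) = 3*0 = 0)
(161 - 1*147)*u(-6, 10) = (161 - 1*147)*0 = (161 - 147)*0 = 14*0 = 0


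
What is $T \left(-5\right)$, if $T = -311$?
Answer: $1555$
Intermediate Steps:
$T \left(-5\right) = \left(-311\right) \left(-5\right) = 1555$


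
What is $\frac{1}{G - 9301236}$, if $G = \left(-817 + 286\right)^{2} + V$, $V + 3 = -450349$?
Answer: $- \frac{1}{9469627} \approx -1.056 \cdot 10^{-7}$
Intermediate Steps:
$V = -450352$ ($V = -3 - 450349 = -450352$)
$G = -168391$ ($G = \left(-817 + 286\right)^{2} - 450352 = \left(-531\right)^{2} - 450352 = 281961 - 450352 = -168391$)
$\frac{1}{G - 9301236} = \frac{1}{-168391 - 9301236} = \frac{1}{-9469627} = - \frac{1}{9469627}$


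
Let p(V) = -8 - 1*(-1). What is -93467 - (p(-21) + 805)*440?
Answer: -444587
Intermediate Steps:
p(V) = -7 (p(V) = -8 + 1 = -7)
-93467 - (p(-21) + 805)*440 = -93467 - (-7 + 805)*440 = -93467 - 798*440 = -93467 - 1*351120 = -93467 - 351120 = -444587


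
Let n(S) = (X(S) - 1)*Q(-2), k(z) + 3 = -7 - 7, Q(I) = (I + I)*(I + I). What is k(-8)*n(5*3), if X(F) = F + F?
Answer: -7888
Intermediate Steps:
X(F) = 2*F
Q(I) = 4*I**2 (Q(I) = (2*I)*(2*I) = 4*I**2)
k(z) = -17 (k(z) = -3 + (-7 - 7) = -3 - 14 = -17)
n(S) = -16 + 32*S (n(S) = (2*S - 1)*(4*(-2)**2) = (-1 + 2*S)*(4*4) = (-1 + 2*S)*16 = -16 + 32*S)
k(-8)*n(5*3) = -17*(-16 + 32*(5*3)) = -17*(-16 + 32*15) = -17*(-16 + 480) = -17*464 = -7888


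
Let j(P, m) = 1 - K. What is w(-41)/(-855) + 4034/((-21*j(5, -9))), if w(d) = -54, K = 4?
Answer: 383608/5985 ≈ 64.095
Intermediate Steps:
j(P, m) = -3 (j(P, m) = 1 - 1*4 = 1 - 4 = -3)
w(-41)/(-855) + 4034/((-21*j(5, -9))) = -54/(-855) + 4034/((-21*(-3))) = -54*(-1/855) + 4034/63 = 6/95 + 4034*(1/63) = 6/95 + 4034/63 = 383608/5985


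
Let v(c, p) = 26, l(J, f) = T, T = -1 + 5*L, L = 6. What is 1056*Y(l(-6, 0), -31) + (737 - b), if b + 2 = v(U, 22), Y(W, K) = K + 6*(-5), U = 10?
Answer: -63703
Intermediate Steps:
T = 29 (T = -1 + 5*6 = -1 + 30 = 29)
l(J, f) = 29
Y(W, K) = -30 + K (Y(W, K) = K - 30 = -30 + K)
b = 24 (b = -2 + 26 = 24)
1056*Y(l(-6, 0), -31) + (737 - b) = 1056*(-30 - 31) + (737 - 1*24) = 1056*(-61) + (737 - 24) = -64416 + 713 = -63703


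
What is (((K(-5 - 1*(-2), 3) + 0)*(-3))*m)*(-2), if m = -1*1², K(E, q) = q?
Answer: -18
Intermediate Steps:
m = -1 (m = -1*1 = -1)
(((K(-5 - 1*(-2), 3) + 0)*(-3))*m)*(-2) = (((3 + 0)*(-3))*(-1))*(-2) = ((3*(-3))*(-1))*(-2) = -9*(-1)*(-2) = 9*(-2) = -18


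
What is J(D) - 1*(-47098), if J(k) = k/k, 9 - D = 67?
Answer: 47099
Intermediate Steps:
D = -58 (D = 9 - 1*67 = 9 - 67 = -58)
J(k) = 1
J(D) - 1*(-47098) = 1 - 1*(-47098) = 1 + 47098 = 47099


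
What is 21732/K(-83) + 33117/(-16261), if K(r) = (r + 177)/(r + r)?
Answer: -4190347545/109181 ≈ -38380.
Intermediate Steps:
K(r) = (177 + r)/(2*r) (K(r) = (177 + r)/((2*r)) = (177 + r)*(1/(2*r)) = (177 + r)/(2*r))
21732/K(-83) + 33117/(-16261) = 21732/(((½)*(177 - 83)/(-83))) + 33117/(-16261) = 21732/(((½)*(-1/83)*94)) + 33117*(-1/16261) = 21732/(-47/83) - 4731/2323 = 21732*(-83/47) - 4731/2323 = -1803756/47 - 4731/2323 = -4190347545/109181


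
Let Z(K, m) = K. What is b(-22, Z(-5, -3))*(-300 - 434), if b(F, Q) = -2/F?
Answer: -734/11 ≈ -66.727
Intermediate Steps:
b(-22, Z(-5, -3))*(-300 - 434) = (-2/(-22))*(-300 - 434) = -2*(-1/22)*(-734) = (1/11)*(-734) = -734/11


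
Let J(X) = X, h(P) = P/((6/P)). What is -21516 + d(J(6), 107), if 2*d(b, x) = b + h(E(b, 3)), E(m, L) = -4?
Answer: -64535/3 ≈ -21512.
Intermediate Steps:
h(P) = P**2/6 (h(P) = P*(P/6) = P**2/6)
d(b, x) = 4/3 + b/2 (d(b, x) = (b + (1/6)*(-4)**2)/2 = (b + (1/6)*16)/2 = (b + 8/3)/2 = (8/3 + b)/2 = 4/3 + b/2)
-21516 + d(J(6), 107) = -21516 + (4/3 + (1/2)*6) = -21516 + (4/3 + 3) = -21516 + 13/3 = -64535/3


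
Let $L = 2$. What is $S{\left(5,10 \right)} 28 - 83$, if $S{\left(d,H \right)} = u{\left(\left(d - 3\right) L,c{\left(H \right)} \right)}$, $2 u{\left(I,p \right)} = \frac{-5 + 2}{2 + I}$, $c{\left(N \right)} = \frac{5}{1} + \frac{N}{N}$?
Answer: $-90$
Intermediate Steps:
$c{\left(N \right)} = 6$ ($c{\left(N \right)} = 5 \cdot 1 + 1 = 5 + 1 = 6$)
$u{\left(I,p \right)} = - \frac{3}{2 \left(2 + I\right)}$ ($u{\left(I,p \right)} = \frac{\left(-5 + 2\right) \frac{1}{2 + I}}{2} = \frac{\left(-3\right) \frac{1}{2 + I}}{2} = - \frac{3}{2 \left(2 + I\right)}$)
$S{\left(d,H \right)} = - \frac{3}{-8 + 4 d}$ ($S{\left(d,H \right)} = - \frac{3}{4 + 2 \left(d - 3\right) 2} = - \frac{3}{4 + 2 \left(-3 + d\right) 2} = - \frac{3}{4 + 2 \left(-6 + 2 d\right)} = - \frac{3}{4 + \left(-12 + 4 d\right)} = - \frac{3}{-8 + 4 d}$)
$S{\left(5,10 \right)} 28 - 83 = - \frac{3}{-8 + 4 \cdot 5} \cdot 28 - 83 = - \frac{3}{-8 + 20} \cdot 28 - 83 = - \frac{3}{12} \cdot 28 - 83 = \left(-3\right) \frac{1}{12} \cdot 28 - 83 = \left(- \frac{1}{4}\right) 28 - 83 = -7 - 83 = -90$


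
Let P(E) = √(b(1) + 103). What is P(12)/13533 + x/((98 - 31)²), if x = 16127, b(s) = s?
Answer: 16127/4489 + 2*√26/13533 ≈ 3.5933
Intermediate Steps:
P(E) = 2*√26 (P(E) = √(1 + 103) = √104 = 2*√26)
P(12)/13533 + x/((98 - 31)²) = (2*√26)/13533 + 16127/((98 - 31)²) = (2*√26)*(1/13533) + 16127/(67²) = 2*√26/13533 + 16127/4489 = 16127/4489 + 2*√26/13533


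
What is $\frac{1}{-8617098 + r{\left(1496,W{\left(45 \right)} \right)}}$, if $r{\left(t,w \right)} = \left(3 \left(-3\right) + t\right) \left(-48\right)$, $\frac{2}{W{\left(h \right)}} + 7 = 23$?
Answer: $- \frac{1}{8688474} \approx -1.1509 \cdot 10^{-7}$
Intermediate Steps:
$W{\left(h \right)} = \frac{1}{8}$ ($W{\left(h \right)} = \frac{2}{-7 + 23} = \frac{2}{16} = 2 \cdot \frac{1}{16} = \frac{1}{8}$)
$r{\left(t,w \right)} = 432 - 48 t$ ($r{\left(t,w \right)} = \left(-9 + t\right) \left(-48\right) = 432 - 48 t$)
$\frac{1}{-8617098 + r{\left(1496,W{\left(45 \right)} \right)}} = \frac{1}{-8617098 + \left(432 - 71808\right)} = \frac{1}{-8617098 - 71376} = \frac{1}{-8688474} = - \frac{1}{8688474}$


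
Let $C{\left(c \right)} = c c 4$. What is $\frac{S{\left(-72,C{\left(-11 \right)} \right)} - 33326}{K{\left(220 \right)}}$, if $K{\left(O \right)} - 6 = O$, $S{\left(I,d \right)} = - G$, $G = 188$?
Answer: $- \frac{16757}{113} \approx -148.29$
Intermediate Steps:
$C{\left(c \right)} = 4 c^{2}$ ($C{\left(c \right)} = c^{2} \cdot 4 = 4 c^{2}$)
$S{\left(I,d \right)} = -188$ ($S{\left(I,d \right)} = \left(-1\right) 188 = -188$)
$K{\left(O \right)} = 6 + O$
$\frac{S{\left(-72,C{\left(-11 \right)} \right)} - 33326}{K{\left(220 \right)}} = \frac{-188 - 33326}{6 + 220} = - \frac{33514}{226} = \left(-33514\right) \frac{1}{226} = - \frac{16757}{113}$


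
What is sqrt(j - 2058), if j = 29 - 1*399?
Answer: 2*I*sqrt(607) ≈ 49.275*I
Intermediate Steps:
j = -370 (j = 29 - 399 = -370)
sqrt(j - 2058) = sqrt(-370 - 2058) = sqrt(-2428) = 2*I*sqrt(607)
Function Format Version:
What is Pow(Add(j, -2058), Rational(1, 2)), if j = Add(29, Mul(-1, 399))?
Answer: Mul(2, I, Pow(607, Rational(1, 2))) ≈ Mul(49.275, I)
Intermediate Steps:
j = -370 (j = Add(29, -399) = -370)
Pow(Add(j, -2058), Rational(1, 2)) = Pow(Add(-370, -2058), Rational(1, 2)) = Pow(-2428, Rational(1, 2)) = Mul(2, I, Pow(607, Rational(1, 2)))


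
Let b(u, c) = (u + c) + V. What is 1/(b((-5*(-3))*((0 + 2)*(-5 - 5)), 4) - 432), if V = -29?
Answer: -1/757 ≈ -0.0013210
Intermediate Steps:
b(u, c) = -29 + c + u (b(u, c) = (u + c) - 29 = (c + u) - 29 = -29 + c + u)
1/(b((-5*(-3))*((0 + 2)*(-5 - 5)), 4) - 432) = 1/((-29 + 4 + (-5*(-3))*((0 + 2)*(-5 - 5))) - 432) = 1/((-29 + 4 + 15*(2*(-10))) - 432) = 1/((-29 + 4 + 15*(-20)) - 432) = 1/((-29 + 4 - 300) - 432) = 1/(-325 - 432) = 1/(-757) = -1/757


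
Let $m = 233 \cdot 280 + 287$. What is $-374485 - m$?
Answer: $-440012$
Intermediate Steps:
$m = 65527$ ($m = 65240 + 287 = 65527$)
$-374485 - m = -374485 - 65527 = -440012$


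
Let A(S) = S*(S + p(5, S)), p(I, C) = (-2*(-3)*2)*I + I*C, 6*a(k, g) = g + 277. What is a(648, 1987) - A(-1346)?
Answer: -32367476/3 ≈ -1.0789e+7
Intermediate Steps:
a(k, g) = 277/6 + g/6 (a(k, g) = (g + 277)/6 = (277 + g)/6 = 277/6 + g/6)
p(I, C) = 12*I + C*I (p(I, C) = (-1*(-6)*2)*I + C*I = (6*2)*I + C*I = 12*I + C*I)
A(S) = S*(60 + 6*S) (A(S) = S*(S + 5*(12 + S)) = S*(S + (60 + 5*S)) = S*(60 + 6*S))
a(648, 1987) - A(-1346) = (277/6 + (⅙)*1987) - 6*(-1346)*(10 - 1346) = (277/6 + 1987/6) - 6*(-1346)*(-1336) = 1132/3 - 1*10789536 = 1132/3 - 10789536 = -32367476/3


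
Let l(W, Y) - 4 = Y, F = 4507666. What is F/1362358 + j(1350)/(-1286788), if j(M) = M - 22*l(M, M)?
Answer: 1459788313403/438266481526 ≈ 3.3308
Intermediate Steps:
l(W, Y) = 4 + Y
j(M) = -88 - 21*M (j(M) = M - 22*(4 + M) = M + (-88 - 22*M) = -88 - 21*M)
F/1362358 + j(1350)/(-1286788) = 4507666/1362358 + (-88 - 21*1350)/(-1286788) = 4507666*(1/1362358) + (-88 - 28350)*(-1/1286788) = 2253833/681179 - 28438*(-1/1286788) = 2253833/681179 + 14219/643394 = 1459788313403/438266481526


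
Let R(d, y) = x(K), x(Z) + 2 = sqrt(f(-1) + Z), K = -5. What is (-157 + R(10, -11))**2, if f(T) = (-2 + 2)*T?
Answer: (159 - I*sqrt(5))**2 ≈ 25276.0 - 711.07*I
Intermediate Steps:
f(T) = 0 (f(T) = 0*T = 0)
x(Z) = -2 + sqrt(Z) (x(Z) = -2 + sqrt(0 + Z) = -2 + sqrt(Z))
R(d, y) = -2 + I*sqrt(5) (R(d, y) = -2 + sqrt(-5) = -2 + I*sqrt(5))
(-157 + R(10, -11))**2 = (-157 + (-2 + I*sqrt(5)))**2 = (-159 + I*sqrt(5))**2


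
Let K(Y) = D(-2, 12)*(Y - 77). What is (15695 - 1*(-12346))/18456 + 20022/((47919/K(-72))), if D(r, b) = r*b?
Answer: 146974309679/98265896 ≈ 1495.7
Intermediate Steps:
D(r, b) = b*r
K(Y) = 1848 - 24*Y (K(Y) = (12*(-2))*(Y - 77) = -24*(-77 + Y) = 1848 - 24*Y)
(15695 - 1*(-12346))/18456 + 20022/((47919/K(-72))) = (15695 - 1*(-12346))/18456 + 20022/((47919/(1848 - 24*(-72)))) = (15695 + 12346)*(1/18456) + 20022/((47919/(1848 + 1728))) = 28041*(1/18456) + 20022/((47919/3576)) = 9347/6152 + 20022/((47919*(1/3576))) = 9347/6152 + 20022/(15973/1192) = 9347/6152 + 20022*(1192/15973) = 9347/6152 + 23866224/15973 = 146974309679/98265896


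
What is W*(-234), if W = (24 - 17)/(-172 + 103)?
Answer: 546/23 ≈ 23.739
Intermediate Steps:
W = -7/69 (W = 7/(-69) = 7*(-1/69) = -7/69 ≈ -0.10145)
W*(-234) = -7/69*(-234) = 546/23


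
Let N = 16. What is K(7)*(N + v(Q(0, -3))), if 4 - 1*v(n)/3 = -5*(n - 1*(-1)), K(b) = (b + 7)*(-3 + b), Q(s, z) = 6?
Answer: 7448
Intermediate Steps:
K(b) = (-3 + b)*(7 + b) (K(b) = (7 + b)*(-3 + b) = (-3 + b)*(7 + b))
v(n) = 27 + 15*n (v(n) = 12 - (-15)*(n - 1*(-1)) = 12 - (-15)*(n + 1) = 12 - (-15)*(1 + n) = 12 - 3*(-5 - 5*n) = 12 + (15 + 15*n) = 27 + 15*n)
K(7)*(N + v(Q(0, -3))) = (-21 + 7² + 4*7)*(16 + (27 + 15*6)) = (-21 + 49 + 28)*(16 + (27 + 90)) = 56*(16 + 117) = 56*133 = 7448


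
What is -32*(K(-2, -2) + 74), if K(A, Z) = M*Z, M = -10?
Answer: -3008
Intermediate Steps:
K(A, Z) = -10*Z
-32*(K(-2, -2) + 74) = -32*(-10*(-2) + 74) = -32*(20 + 74) = -32*94 = -3008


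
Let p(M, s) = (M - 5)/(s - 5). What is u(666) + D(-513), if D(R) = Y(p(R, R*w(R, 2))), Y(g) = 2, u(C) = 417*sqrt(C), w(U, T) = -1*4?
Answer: 2 + 1251*sqrt(74) ≈ 10764.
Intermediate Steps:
w(U, T) = -4
p(M, s) = (-5 + M)/(-5 + s)
D(R) = 2
u(666) + D(-513) = 417*sqrt(666) + 2 = 417*(3*sqrt(74)) + 2 = 1251*sqrt(74) + 2 = 2 + 1251*sqrt(74)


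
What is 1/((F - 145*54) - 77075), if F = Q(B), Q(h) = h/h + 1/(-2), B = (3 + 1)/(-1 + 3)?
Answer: -2/169809 ≈ -1.1778e-5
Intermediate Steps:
B = 2 (B = 4/2 = 4*(1/2) = 2)
Q(h) = 1/2 (Q(h) = 1 + 1*(-1/2) = 1 - 1/2 = 1/2)
F = 1/2 ≈ 0.50000
1/((F - 145*54) - 77075) = 1/((1/2 - 145*54) - 77075) = 1/((1/2 - 7830) - 77075) = 1/(-15659/2 - 77075) = 1/(-169809/2) = -2/169809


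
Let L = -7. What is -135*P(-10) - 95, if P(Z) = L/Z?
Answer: -379/2 ≈ -189.50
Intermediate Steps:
P(Z) = -7/Z
-135*P(-10) - 95 = -(-945)/(-10) - 95 = -(-945)*(-1)/10 - 95 = -135*7/10 - 95 = -189/2 - 95 = -379/2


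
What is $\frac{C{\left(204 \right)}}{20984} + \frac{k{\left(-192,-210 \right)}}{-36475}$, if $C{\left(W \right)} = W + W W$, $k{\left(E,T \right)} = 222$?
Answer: $\frac{380181513}{191347850} \approx 1.9869$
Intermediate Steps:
$C{\left(W \right)} = W + W^{2}$
$\frac{C{\left(204 \right)}}{20984} + \frac{k{\left(-192,-210 \right)}}{-36475} = \frac{204 \left(1 + 204\right)}{20984} + \frac{222}{-36475} = 204 \cdot 205 \cdot \frac{1}{20984} + 222 \left(- \frac{1}{36475}\right) = 41820 \cdot \frac{1}{20984} - \frac{222}{36475} = \frac{10455}{5246} - \frac{222}{36475} = \frac{380181513}{191347850}$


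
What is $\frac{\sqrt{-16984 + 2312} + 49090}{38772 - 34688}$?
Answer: $\frac{24545}{2042} + \frac{i \sqrt{917}}{1021} \approx 12.02 + 0.029659 i$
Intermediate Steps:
$\frac{\sqrt{-16984 + 2312} + 49090}{38772 - 34688} = \frac{\sqrt{-14672} + 49090}{4084} = \left(4 i \sqrt{917} + 49090\right) \frac{1}{4084} = \left(49090 + 4 i \sqrt{917}\right) \frac{1}{4084} = \frac{24545}{2042} + \frac{i \sqrt{917}}{1021}$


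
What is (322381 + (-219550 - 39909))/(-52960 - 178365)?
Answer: -62922/231325 ≈ -0.27201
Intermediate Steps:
(322381 + (-219550 - 39909))/(-52960 - 178365) = (322381 - 259459)/(-231325) = 62922*(-1/231325) = -62922/231325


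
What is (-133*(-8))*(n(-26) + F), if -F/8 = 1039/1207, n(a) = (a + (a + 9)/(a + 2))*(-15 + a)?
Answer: 3968603093/3621 ≈ 1.0960e+6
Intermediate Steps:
n(a) = (-15 + a)*(a + (9 + a)/(2 + a)) (n(a) = (a + (9 + a)/(2 + a))*(-15 + a) = (-15 + a)*(a + (9 + a)/(2 + a)))
F = -8312/1207 ≈ -6.8865
(-133*(-8))*(n(-26) + F) = (-133*(-8))*((-135 + (-26)³ - 36*(-26) - 12*(-26)²)/(2 - 26) - 8312/1207) = 1064*((-135 - 17576 + 936 - 12*676)/(-24) - 8312/1207) = 1064*(-(-135 - 17576 + 936 - 8112)/24 - 8312/1207) = 1064*(-1/24*(-24887) - 8312/1207) = 1064*(24887/24 - 8312/1207) = 1064*(29839121/28968) = 3968603093/3621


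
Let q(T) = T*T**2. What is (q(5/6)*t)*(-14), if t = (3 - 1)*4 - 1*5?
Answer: -875/36 ≈ -24.306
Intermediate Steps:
t = 3 (t = 2*4 - 5 = 8 - 5 = 3)
q(T) = T**3
(q(5/6)*t)*(-14) = ((5/6)**3*3)*(-14) = ((125/216)*3)*(-14) = (125/72)*(-14) = -875/36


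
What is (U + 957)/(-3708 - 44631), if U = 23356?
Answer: -593/1179 ≈ -0.50297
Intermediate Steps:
(U + 957)/(-3708 - 44631) = (23356 + 957)/(-3708 - 44631) = 24313/(-48339) = 24313*(-1/48339) = -593/1179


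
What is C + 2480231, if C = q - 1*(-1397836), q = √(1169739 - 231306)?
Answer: 3878067 + √938433 ≈ 3.8790e+6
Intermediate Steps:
q = √938433 ≈ 968.73
C = 1397836 + √938433 (C = √938433 - 1*(-1397836) = √938433 + 1397836 = 1397836 + √938433 ≈ 1.3988e+6)
C + 2480231 = (1397836 + √938433) + 2480231 = 3878067 + √938433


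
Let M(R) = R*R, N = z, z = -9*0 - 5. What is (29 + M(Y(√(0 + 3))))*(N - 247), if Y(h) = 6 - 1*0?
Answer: -16380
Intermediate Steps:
Y(h) = 6 (Y(h) = 6 + 0 = 6)
z = -5 (z = 0 - 5 = -5)
N = -5
M(R) = R²
(29 + M(Y(√(0 + 3))))*(N - 247) = (29 + 6²)*(-5 - 247) = (29 + 36)*(-252) = 65*(-252) = -16380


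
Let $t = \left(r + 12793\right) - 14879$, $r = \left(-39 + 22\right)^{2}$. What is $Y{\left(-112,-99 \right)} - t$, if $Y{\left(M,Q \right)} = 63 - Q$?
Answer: $1959$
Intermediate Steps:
$r = 289$ ($r = \left(-17\right)^{2} = 289$)
$t = -1797$ ($t = \left(289 + 12793\right) - 14879 = 13082 - 14879 = -1797$)
$Y{\left(-112,-99 \right)} - t = \left(63 - -99\right) - -1797 = \left(63 + 99\right) + 1797 = 162 + 1797 = 1959$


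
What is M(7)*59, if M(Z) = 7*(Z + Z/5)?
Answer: 17346/5 ≈ 3469.2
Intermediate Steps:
M(Z) = 42*Z/5 (M(Z) = 7*(Z + Z*(⅕)) = 7*(Z + Z/5) = 7*(6*Z/5) = 42*Z/5)
M(7)*59 = ((42/5)*7)*59 = (294/5)*59 = 17346/5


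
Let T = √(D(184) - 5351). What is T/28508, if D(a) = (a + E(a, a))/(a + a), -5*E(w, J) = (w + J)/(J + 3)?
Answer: I*√18710167190/53309960 ≈ 0.0025658*I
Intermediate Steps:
E(w, J) = -(J + w)/(5*(3 + J)) (E(w, J) = -(w + J)/(5*(J + 3)) = -(J + w)/(5*(3 + J)))
D(a) = (a - 2*a/(5*(3 + a)))/(2*a) (D(a) = (a + (-a - a)/(5*(3 + a)))/(a + a) = (a + (-2*a)/(5*(3 + a)))/((2*a)) = (a - 2*a/(5*(3 + a)))*(1/(2*a)) = (a - 2*a/(5*(3 + a)))/(2*a))
T = I*√18710167190/1870 (T = √((13 + 5*184)/(10*(3 + 184)) - 5351) = √((⅒)*(13 + 920)/187 - 5351) = √((⅒)*(1/187)*933 - 5351) = √(933/1870 - 5351) = √(-10005437/1870) = I*√18710167190/1870 ≈ 73.147*I)
T/28508 = (I*√18710167190/1870)/28508 = (I*√18710167190/1870)*(1/28508) = I*√18710167190/53309960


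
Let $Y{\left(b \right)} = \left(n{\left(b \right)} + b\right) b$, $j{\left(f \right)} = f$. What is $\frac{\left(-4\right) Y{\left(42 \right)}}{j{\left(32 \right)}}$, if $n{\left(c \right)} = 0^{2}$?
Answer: $- \frac{441}{2} \approx -220.5$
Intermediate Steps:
$n{\left(c \right)} = 0$
$Y{\left(b \right)} = b^{2}$ ($Y{\left(b \right)} = \left(0 + b\right) b = b b = b^{2}$)
$\frac{\left(-4\right) Y{\left(42 \right)}}{j{\left(32 \right)}} = \frac{\left(-4\right) 42^{2}}{32} = \left(-4\right) 1764 \cdot \frac{1}{32} = \left(-7056\right) \frac{1}{32} = - \frac{441}{2}$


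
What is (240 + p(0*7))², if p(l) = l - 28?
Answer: 44944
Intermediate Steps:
p(l) = -28 + l
(240 + p(0*7))² = (240 + (-28 + 0*7))² = (240 + (-28 + 0))² = (240 - 28)² = 212² = 44944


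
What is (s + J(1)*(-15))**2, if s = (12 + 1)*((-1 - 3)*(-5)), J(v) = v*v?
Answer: 60025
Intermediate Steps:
J(v) = v**2
s = 260 (s = 13*(-4*(-5)) = 13*20 = 260)
(s + J(1)*(-15))**2 = (260 + 1**2*(-15))**2 = (260 + 1*(-15))**2 = (260 - 15)**2 = 245**2 = 60025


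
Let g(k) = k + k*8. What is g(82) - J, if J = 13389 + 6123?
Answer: -18774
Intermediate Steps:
g(k) = 9*k (g(k) = k + 8*k = 9*k)
J = 19512
g(82) - J = 9*82 - 1*19512 = 738 - 19512 = -18774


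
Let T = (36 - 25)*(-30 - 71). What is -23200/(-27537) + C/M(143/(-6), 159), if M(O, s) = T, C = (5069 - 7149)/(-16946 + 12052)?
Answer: 63043275920/74862556329 ≈ 0.84212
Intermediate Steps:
C = 1040/2447 (C = -2080/(-4894) = -2080*(-1/4894) = 1040/2447 ≈ 0.42501)
T = -1111 (T = 11*(-101) = -1111)
M(O, s) = -1111
-23200/(-27537) + C/M(143/(-6), 159) = -23200/(-27537) + (1040/2447)/(-1111) = -23200*(-1/27537) + (1040/2447)*(-1/1111) = 23200/27537 - 1040/2718617 = 63043275920/74862556329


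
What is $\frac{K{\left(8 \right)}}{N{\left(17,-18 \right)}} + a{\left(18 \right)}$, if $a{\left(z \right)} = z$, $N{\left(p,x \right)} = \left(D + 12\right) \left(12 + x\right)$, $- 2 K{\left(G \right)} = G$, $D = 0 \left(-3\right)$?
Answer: $\frac{325}{18} \approx 18.056$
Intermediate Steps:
$D = 0$
$K{\left(G \right)} = - \frac{G}{2}$
$N{\left(p,x \right)} = 144 + 12 x$ ($N{\left(p,x \right)} = \left(0 + 12\right) \left(12 + x\right) = 12 \left(12 + x\right) = 144 + 12 x$)
$\frac{K{\left(8 \right)}}{N{\left(17,-18 \right)}} + a{\left(18 \right)} = \frac{\left(- \frac{1}{2}\right) 8}{144 + 12 \left(-18\right)} + 18 = \frac{1}{144 - 216} \left(-4\right) + 18 = \frac{1}{-72} \left(-4\right) + 18 = \left(- \frac{1}{72}\right) \left(-4\right) + 18 = \frac{1}{18} + 18 = \frac{325}{18}$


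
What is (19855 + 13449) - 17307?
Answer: 15997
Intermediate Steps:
(19855 + 13449) - 17307 = 33304 - 17307 = 15997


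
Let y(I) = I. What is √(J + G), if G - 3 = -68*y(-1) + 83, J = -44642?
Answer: 2*I*√11122 ≈ 210.92*I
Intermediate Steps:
G = 154 (G = 3 + (-68*(-1) + 83) = 3 + (68 + 83) = 3 + 151 = 154)
√(J + G) = √(-44642 + 154) = √(-44488) = 2*I*√11122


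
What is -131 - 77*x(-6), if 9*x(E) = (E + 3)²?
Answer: -208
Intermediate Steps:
x(E) = (3 + E)²/9 (x(E) = (E + 3)²/9 = (3 + E)²/9)
-131 - 77*x(-6) = -131 - 77*(3 - 6)²/9 = -131 - 77*(-3)²/9 = -131 - 77*9/9 = -131 - 77*1 = -131 - 77 = -208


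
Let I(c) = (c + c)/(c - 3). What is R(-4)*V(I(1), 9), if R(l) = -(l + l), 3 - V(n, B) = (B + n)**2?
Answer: -488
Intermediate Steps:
I(c) = 2*c/(-3 + c) (I(c) = (2*c)/(-3 + c) = 2*c/(-3 + c))
V(n, B) = 3 - (B + n)**2
R(l) = -2*l
R(-4)*V(I(1), 9) = (-2*(-4))*(3 - (9 + 2*1/(-3 + 1))**2) = 8*(3 - (9 + 2*1/(-2))**2) = 8*(3 - (9 + 2*1*(-1/2))**2) = 8*(3 - (9 - 1)**2) = 8*(3 - 1*8**2) = 8*(3 - 1*64) = 8*(3 - 64) = 8*(-61) = -488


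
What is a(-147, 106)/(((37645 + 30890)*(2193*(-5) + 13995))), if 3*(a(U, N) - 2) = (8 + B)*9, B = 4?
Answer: 19/103830525 ≈ 1.8299e-7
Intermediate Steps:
a(U, N) = 38 (a(U, N) = 2 + ((8 + 4)*9)/3 = 2 + (12*9)/3 = 2 + (⅓)*108 = 2 + 36 = 38)
a(-147, 106)/(((37645 + 30890)*(2193*(-5) + 13995))) = 38/(((37645 + 30890)*(2193*(-5) + 13995))) = 38/((68535*(-10965 + 13995))) = 38/((68535*3030)) = 38/207661050 = 38*(1/207661050) = 19/103830525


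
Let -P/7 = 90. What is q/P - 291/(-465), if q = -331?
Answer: 22483/19530 ≈ 1.1512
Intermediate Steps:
P = -630 (P = -7*90 = -630)
q/P - 291/(-465) = -331/(-630) - 291/(-465) = -331*(-1/630) - 291*(-1/465) = 331/630 + 97/155 = 22483/19530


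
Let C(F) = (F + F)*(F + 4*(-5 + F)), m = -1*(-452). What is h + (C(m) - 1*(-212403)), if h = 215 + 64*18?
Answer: 2238730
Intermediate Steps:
m = 452
C(F) = 2*F*(-20 + 5*F) (C(F) = (2*F)*(F + (-20 + 4*F)) = (2*F)*(-20 + 5*F) = 2*F*(-20 + 5*F))
h = 1367 (h = 215 + 1152 = 1367)
h + (C(m) - 1*(-212403)) = 1367 + (10*452*(-4 + 452) - 1*(-212403)) = 1367 + (10*452*448 + 212403) = 1367 + (2024960 + 212403) = 1367 + 2237363 = 2238730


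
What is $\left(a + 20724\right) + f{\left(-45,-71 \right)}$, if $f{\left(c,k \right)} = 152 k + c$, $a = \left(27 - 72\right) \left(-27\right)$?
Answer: $11102$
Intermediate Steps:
$a = 1215$ ($a = \left(-45\right) \left(-27\right) = 1215$)
$f{\left(c,k \right)} = c + 152 k$
$\left(a + 20724\right) + f{\left(-45,-71 \right)} = \left(1215 + 20724\right) + \left(-45 + 152 \left(-71\right)\right) = 21939 - 10837 = 11102$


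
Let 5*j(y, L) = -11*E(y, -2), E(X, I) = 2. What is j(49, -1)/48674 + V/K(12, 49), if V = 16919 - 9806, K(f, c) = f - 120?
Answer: -288515531/4380660 ≈ -65.861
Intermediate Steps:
K(f, c) = -120 + f
V = 7113
j(y, L) = -22/5 (j(y, L) = (-11*2)/5 = (⅕)*(-22) = -22/5)
j(49, -1)/48674 + V/K(12, 49) = -22/5/48674 + 7113/(-120 + 12) = -22/5*1/48674 + 7113/(-108) = -11/121685 + 7113*(-1/108) = -11/121685 - 2371/36 = -288515531/4380660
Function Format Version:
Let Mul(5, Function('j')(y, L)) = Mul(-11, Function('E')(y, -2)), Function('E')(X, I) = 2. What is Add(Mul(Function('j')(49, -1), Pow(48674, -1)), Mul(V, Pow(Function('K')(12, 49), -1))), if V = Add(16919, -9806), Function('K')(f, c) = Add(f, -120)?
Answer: Rational(-288515531, 4380660) ≈ -65.861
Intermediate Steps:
Function('K')(f, c) = Add(-120, f)
V = 7113
Function('j')(y, L) = Rational(-22, 5) (Function('j')(y, L) = Mul(Rational(1, 5), Mul(-11, 2)) = Mul(Rational(1, 5), -22) = Rational(-22, 5))
Add(Mul(Function('j')(49, -1), Pow(48674, -1)), Mul(V, Pow(Function('K')(12, 49), -1))) = Add(Mul(Rational(-22, 5), Pow(48674, -1)), Mul(7113, Pow(Add(-120, 12), -1))) = Add(Mul(Rational(-22, 5), Rational(1, 48674)), Mul(7113, Pow(-108, -1))) = Add(Rational(-11, 121685), Mul(7113, Rational(-1, 108))) = Add(Rational(-11, 121685), Rational(-2371, 36)) = Rational(-288515531, 4380660)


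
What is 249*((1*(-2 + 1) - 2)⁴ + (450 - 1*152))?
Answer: 94371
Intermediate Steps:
249*((1*(-2 + 1) - 2)⁴ + (450 - 1*152)) = 249*((1*(-1) - 2)⁴ + (450 - 152)) = 249*((-1 - 2)⁴ + 298) = 249*((-3)⁴ + 298) = 249*(81 + 298) = 249*379 = 94371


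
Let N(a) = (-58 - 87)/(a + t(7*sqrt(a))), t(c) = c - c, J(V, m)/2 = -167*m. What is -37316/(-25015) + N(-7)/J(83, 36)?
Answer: 3137185913/2105462520 ≈ 1.4900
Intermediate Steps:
J(V, m) = -334*m (J(V, m) = 2*(-167*m) = -334*m)
t(c) = 0
N(a) = -145/a (N(a) = (-58 - 87)/(a + 0) = -145/a)
-37316/(-25015) + N(-7)/J(83, 36) = -37316/(-25015) + (-145/(-7))/((-334*36)) = -37316*(-1/25015) - 145*(-1/7)/(-12024) = 37316/25015 + (145/7)*(-1/12024) = 37316/25015 - 145/84168 = 3137185913/2105462520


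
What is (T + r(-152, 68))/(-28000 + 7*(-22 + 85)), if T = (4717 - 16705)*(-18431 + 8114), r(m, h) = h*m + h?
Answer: -123669928/27559 ≈ -4487.5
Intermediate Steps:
r(m, h) = h + h*m
T = 123680196 (T = -11988*(-10317) = 123680196)
(T + r(-152, 68))/(-28000 + 7*(-22 + 85)) = (123680196 + 68*(1 - 152))/(-28000 + 7*(-22 + 85)) = (123680196 + 68*(-151))/(-28000 + 7*63) = (123680196 - 10268)/(-28000 + 441) = 123669928/(-27559) = 123669928*(-1/27559) = -123669928/27559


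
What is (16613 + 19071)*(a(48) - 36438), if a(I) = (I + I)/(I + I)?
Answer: -1300217908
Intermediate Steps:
a(I) = 1 (a(I) = (2*I)/((2*I)) = (2*I)*(1/(2*I)) = 1)
(16613 + 19071)*(a(48) - 36438) = (16613 + 19071)*(1 - 36438) = 35684*(-36437) = -1300217908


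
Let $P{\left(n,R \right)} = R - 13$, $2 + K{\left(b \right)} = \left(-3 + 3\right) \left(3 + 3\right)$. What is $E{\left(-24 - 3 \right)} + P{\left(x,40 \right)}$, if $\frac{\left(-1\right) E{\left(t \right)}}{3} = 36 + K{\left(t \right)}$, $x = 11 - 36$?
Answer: $-75$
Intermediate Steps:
$x = -25$ ($x = 11 - 36 = -25$)
$K{\left(b \right)} = -2$ ($K{\left(b \right)} = -2 + \left(-3 + 3\right) \left(3 + 3\right) = -2 + 0 \cdot 6 = -2 + 0 = -2$)
$P{\left(n,R \right)} = -13 + R$ ($P{\left(n,R \right)} = R - 13 = -13 + R$)
$E{\left(t \right)} = -102$ ($E{\left(t \right)} = - 3 \left(36 - 2\right) = \left(-3\right) 34 = -102$)
$E{\left(-24 - 3 \right)} + P{\left(x,40 \right)} = -102 + \left(-13 + 40\right) = -102 + 27 = -75$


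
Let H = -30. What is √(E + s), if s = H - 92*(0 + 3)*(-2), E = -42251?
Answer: I*√41729 ≈ 204.28*I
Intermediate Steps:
s = 522 (s = -30 - 92*(0 + 3)*(-2) = -30 - 276*(-2) = -30 - 92*(-6) = -30 + 552 = 522)
√(E + s) = √(-42251 + 522) = √(-41729) = I*√41729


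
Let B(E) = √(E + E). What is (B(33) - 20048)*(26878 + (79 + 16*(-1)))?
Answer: -540113168 + 26941*√66 ≈ -5.3989e+8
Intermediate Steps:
B(E) = √2*√E (B(E) = √(2*E) = √2*√E)
(B(33) - 20048)*(26878 + (79 + 16*(-1))) = (√2*√33 - 20048)*(26878 + (79 + 16*(-1))) = (√66 - 20048)*(26878 + (79 - 16)) = (-20048 + √66)*(26878 + 63) = (-20048 + √66)*26941 = -540113168 + 26941*√66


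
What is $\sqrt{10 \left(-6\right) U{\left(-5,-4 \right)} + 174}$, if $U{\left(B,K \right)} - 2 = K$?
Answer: $7 \sqrt{6} \approx 17.146$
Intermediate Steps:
$U{\left(B,K \right)} = 2 + K$
$\sqrt{10 \left(-6\right) U{\left(-5,-4 \right)} + 174} = \sqrt{10 \left(-6\right) \left(2 - 4\right) + 174} = \sqrt{\left(-60\right) \left(-2\right) + 174} = \sqrt{120 + 174} = \sqrt{294} = 7 \sqrt{6}$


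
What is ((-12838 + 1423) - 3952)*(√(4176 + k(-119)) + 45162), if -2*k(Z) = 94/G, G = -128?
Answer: -694004454 - 76835*√42766/16 ≈ -6.9500e+8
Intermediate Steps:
k(Z) = 47/128 (k(Z) = -47/(-128) = -47*(-1)/128 = -½*(-47/64) = 47/128)
((-12838 + 1423) - 3952)*(√(4176 + k(-119)) + 45162) = ((-12838 + 1423) - 3952)*(√(4176 + 47/128) + 45162) = (-11415 - 3952)*(√(534575/128) + 45162) = -15367*(5*√42766/16 + 45162) = -15367*(45162 + 5*√42766/16) = -694004454 - 76835*√42766/16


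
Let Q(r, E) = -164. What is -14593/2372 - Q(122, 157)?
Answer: 374415/2372 ≈ 157.85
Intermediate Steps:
-14593/2372 - Q(122, 157) = -14593/2372 - 1*(-164) = -14593*1/2372 + 164 = -14593/2372 + 164 = 374415/2372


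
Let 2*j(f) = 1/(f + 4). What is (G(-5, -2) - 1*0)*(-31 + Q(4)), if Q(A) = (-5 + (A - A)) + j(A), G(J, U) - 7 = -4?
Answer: -1725/16 ≈ -107.81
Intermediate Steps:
G(J, U) = 3 (G(J, U) = 7 - 4 = 3)
j(f) = 1/(2*(4 + f)) (j(f) = 1/(2*(f + 4)) = 1/(2*(4 + f)))
Q(A) = -5 + 1/(2*(4 + A)) (Q(A) = (-5 + (A - A)) + 1/(2*(4 + A)) = (-5 + 0) + 1/(2*(4 + A)) = -5 + 1/(2*(4 + A)))
(G(-5, -2) - 1*0)*(-31 + Q(4)) = (3 - 1*0)*(-31 + (-39 - 10*4)/(2*(4 + 4))) = (3 + 0)*(-31 + (1/2)*(-39 - 40)/8) = 3*(-31 + (1/2)*(1/8)*(-79)) = 3*(-31 - 79/16) = 3*(-575/16) = -1725/16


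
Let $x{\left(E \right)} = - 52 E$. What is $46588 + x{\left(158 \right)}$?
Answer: $38372$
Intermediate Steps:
$46588 + x{\left(158 \right)} = 46588 - 8216 = 38372$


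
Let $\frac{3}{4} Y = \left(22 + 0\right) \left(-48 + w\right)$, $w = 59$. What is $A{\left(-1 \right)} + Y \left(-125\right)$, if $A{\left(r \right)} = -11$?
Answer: $- \frac{121033}{3} \approx -40344.0$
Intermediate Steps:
$Y = \frac{968}{3}$ ($Y = \frac{4 \left(22 + 0\right) \left(-48 + 59\right)}{3} = \frac{4 \cdot 22 \cdot 11}{3} = \frac{4}{3} \cdot 242 = \frac{968}{3} \approx 322.67$)
$A{\left(-1 \right)} + Y \left(-125\right) = -11 + \frac{968}{3} \left(-125\right) = -11 - \frac{121000}{3} = - \frac{121033}{3}$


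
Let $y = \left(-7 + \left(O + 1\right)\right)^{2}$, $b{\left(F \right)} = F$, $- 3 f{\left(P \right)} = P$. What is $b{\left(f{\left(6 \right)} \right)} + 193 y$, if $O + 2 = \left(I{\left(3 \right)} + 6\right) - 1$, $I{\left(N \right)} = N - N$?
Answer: $1735$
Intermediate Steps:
$I{\left(N \right)} = 0$
$f{\left(P \right)} = - \frac{P}{3}$
$O = 3$ ($O = -2 + \left(\left(0 + 6\right) - 1\right) = -2 + \left(6 - 1\right) = -2 + 5 = 3$)
$y = 9$ ($y = \left(-7 + \left(3 + 1\right)\right)^{2} = \left(-7 + 4\right)^{2} = \left(-3\right)^{2} = 9$)
$b{\left(f{\left(6 \right)} \right)} + 193 y = \left(- \frac{1}{3}\right) 6 + 193 \cdot 9 = -2 + 1737 = 1735$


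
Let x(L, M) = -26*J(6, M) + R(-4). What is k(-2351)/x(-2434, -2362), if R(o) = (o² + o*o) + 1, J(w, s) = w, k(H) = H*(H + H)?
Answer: -11054402/123 ≈ -89873.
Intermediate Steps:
k(H) = 2*H² (k(H) = H*(2*H) = 2*H²)
R(o) = 1 + 2*o² (R(o) = (o² + o²) + 1 = 2*o² + 1 = 1 + 2*o²)
x(L, M) = -123 (x(L, M) = -26*6 + (1 + 2*(-4)²) = -156 + (1 + 2*16) = -156 + (1 + 32) = -156 + 33 = -123)
k(-2351)/x(-2434, -2362) = (2*(-2351)²)/(-123) = (2*5527201)*(-1/123) = 11054402*(-1/123) = -11054402/123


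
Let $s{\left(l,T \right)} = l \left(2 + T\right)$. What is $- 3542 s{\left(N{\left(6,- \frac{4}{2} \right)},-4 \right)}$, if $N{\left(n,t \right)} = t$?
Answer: $-14168$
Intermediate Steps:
$- 3542 s{\left(N{\left(6,- \frac{4}{2} \right)},-4 \right)} = - 3542 - \frac{4}{2} \left(2 - 4\right) = - 3542 \left(-4\right) \frac{1}{2} \left(-2\right) = - 3542 \left(\left(-2\right) \left(-2\right)\right) = \left(-3542\right) 4 = -14168$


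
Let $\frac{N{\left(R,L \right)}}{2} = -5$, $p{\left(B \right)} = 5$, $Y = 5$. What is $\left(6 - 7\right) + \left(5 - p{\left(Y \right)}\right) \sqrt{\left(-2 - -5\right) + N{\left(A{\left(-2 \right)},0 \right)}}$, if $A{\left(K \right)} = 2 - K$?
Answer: $-1$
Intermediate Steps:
$N{\left(R,L \right)} = -10$ ($N{\left(R,L \right)} = 2 \left(-5\right) = -10$)
$\left(6 - 7\right) + \left(5 - p{\left(Y \right)}\right) \sqrt{\left(-2 - -5\right) + N{\left(A{\left(-2 \right)},0 \right)}} = \left(6 - 7\right) + \left(5 - 5\right) \sqrt{\left(-2 - -5\right) - 10} = \left(6 - 7\right) + \left(5 - 5\right) \sqrt{\left(-2 + 5\right) - 10} = -1 + 0 \sqrt{3 - 10} = -1 + 0 \sqrt{-7} = -1 + 0 i \sqrt{7} = -1 + 0 = -1$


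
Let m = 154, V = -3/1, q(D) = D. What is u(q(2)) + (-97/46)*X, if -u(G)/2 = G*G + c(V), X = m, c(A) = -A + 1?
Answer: -7837/23 ≈ -340.74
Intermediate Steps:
V = -3 (V = -3*1 = -3)
c(A) = 1 - A
X = 154
u(G) = -8 - 2*G² (u(G) = -2*(G*G + (1 - 1*(-3))) = -2*(G² + (1 + 3)) = -2*(G² + 4) = -2*(4 + G²) = -8 - 2*G²)
u(q(2)) + (-97/46)*X = (-8 - 2*2²) - 97/46*154 = (-8 - 2*4) - 97*1/46*154 = (-8 - 8) - 97/46*154 = -16 - 7469/23 = -7837/23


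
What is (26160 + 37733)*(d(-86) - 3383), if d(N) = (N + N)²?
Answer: 1674060493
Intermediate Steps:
d(N) = 4*N² (d(N) = (2*N)² = 4*N²)
(26160 + 37733)*(d(-86) - 3383) = (26160 + 37733)*(4*(-86)² - 3383) = 63893*(4*7396 - 3383) = 63893*(29584 - 3383) = 63893*26201 = 1674060493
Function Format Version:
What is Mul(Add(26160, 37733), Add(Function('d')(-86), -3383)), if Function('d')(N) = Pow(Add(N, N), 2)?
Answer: 1674060493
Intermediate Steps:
Function('d')(N) = Mul(4, Pow(N, 2)) (Function('d')(N) = Pow(Mul(2, N), 2) = Mul(4, Pow(N, 2)))
Mul(Add(26160, 37733), Add(Function('d')(-86), -3383)) = Mul(Add(26160, 37733), Add(Mul(4, Pow(-86, 2)), -3383)) = Mul(63893, Add(Mul(4, 7396), -3383)) = Mul(63893, Add(29584, -3383)) = Mul(63893, 26201) = 1674060493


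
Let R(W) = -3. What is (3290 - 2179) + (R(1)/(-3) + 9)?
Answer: 1121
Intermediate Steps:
(3290 - 2179) + (R(1)/(-3) + 9) = (3290 - 2179) + (-3/(-3) + 9) = 1111 + (-⅓*(-3) + 9) = 1111 + (1 + 9) = 1111 + 10 = 1121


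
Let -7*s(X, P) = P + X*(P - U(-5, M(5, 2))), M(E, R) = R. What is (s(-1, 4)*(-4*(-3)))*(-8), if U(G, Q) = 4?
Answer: 384/7 ≈ 54.857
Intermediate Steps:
s(X, P) = -P/7 - X*(-4 + P)/7 (s(X, P) = -(P + X*(P - 1*4))/7 = -(P + X*(P - 4))/7 = -(P + X*(-4 + P))/7 = -P/7 - X*(-4 + P)/7)
(s(-1, 4)*(-4*(-3)))*(-8) = ((-⅐*4 + (4/7)*(-1) - ⅐*4*(-1))*(-4*(-3)))*(-8) = ((-4/7 - 4/7 + 4/7)*12)*(-8) = -4/7*12*(-8) = -48/7*(-8) = 384/7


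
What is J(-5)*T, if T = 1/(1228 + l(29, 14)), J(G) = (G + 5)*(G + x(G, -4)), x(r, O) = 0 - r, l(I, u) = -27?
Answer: 0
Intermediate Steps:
x(r, O) = -r
J(G) = 0 (J(G) = (G + 5)*(G - G) = (5 + G)*0 = 0)
T = 1/1201 (T = 1/(1228 - 27) = 1/1201 ≈ 0.00083264)
J(-5)*T = 0*(1/1201) = 0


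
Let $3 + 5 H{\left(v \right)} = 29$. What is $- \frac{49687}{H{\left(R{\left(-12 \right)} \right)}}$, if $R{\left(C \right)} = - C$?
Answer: $- \frac{248435}{26} \approx -9555.2$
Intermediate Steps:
$H{\left(v \right)} = \frac{26}{5}$ ($H{\left(v \right)} = - \frac{3}{5} + \frac{1}{5} \cdot 29 = - \frac{3}{5} + \frac{29}{5} = \frac{26}{5}$)
$- \frac{49687}{H{\left(R{\left(-12 \right)} \right)}} = - \frac{49687}{\frac{26}{5}} = \left(-49687\right) \frac{5}{26} = - \frac{248435}{26}$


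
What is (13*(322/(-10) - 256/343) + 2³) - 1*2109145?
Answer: -3617904494/1715 ≈ -2.1096e+6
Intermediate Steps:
(13*(322/(-10) - 256/343) + 2³) - 1*2109145 = (13*(322*(-⅒) - 256*1/343) + 8) - 2109145 = (13*(-161/5 - 256/343) + 8) - 2109145 = (13*(-56503/1715) + 8) - 2109145 = (-734539/1715 + 8) - 2109145 = -720819/1715 - 2109145 = -3617904494/1715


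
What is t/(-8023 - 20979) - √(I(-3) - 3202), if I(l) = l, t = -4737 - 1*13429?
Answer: 9083/14501 - I*√3205 ≈ 0.62637 - 56.613*I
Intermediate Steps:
t = -18166 (t = -4737 - 13429 = -18166)
t/(-8023 - 20979) - √(I(-3) - 3202) = -18166/(-8023 - 20979) - √(-3 - 3202) = -18166/(-29002) - √(-3205) = -18166*(-1/29002) - I*√3205 = 9083/14501 - I*√3205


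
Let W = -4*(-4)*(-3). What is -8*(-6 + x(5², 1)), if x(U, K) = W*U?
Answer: 9648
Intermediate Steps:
W = -48 (W = 16*(-3) = -48)
x(U, K) = -48*U
-8*(-6 + x(5², 1)) = -8*(-6 - 48*5²) = -8*(-6 - 48*25) = -8*(-6 - 1200) = -8*(-1206) = 9648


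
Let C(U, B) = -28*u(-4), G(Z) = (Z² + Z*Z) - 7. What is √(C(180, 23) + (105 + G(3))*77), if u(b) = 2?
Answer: 2*√2219 ≈ 94.213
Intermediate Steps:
G(Z) = -7 + 2*Z² (G(Z) = (Z² + Z²) - 7 = 2*Z² - 7 = -7 + 2*Z²)
C(U, B) = -56 (C(U, B) = -28*2 = -56)
√(C(180, 23) + (105 + G(3))*77) = √(-56 + (105 + (-7 + 2*3²))*77) = √(-56 + (105 + (-7 + 2*9))*77) = √(-56 + (105 + (-7 + 18))*77) = √(-56 + (105 + 11)*77) = √(-56 + 116*77) = √(-56 + 8932) = √8876 = 2*√2219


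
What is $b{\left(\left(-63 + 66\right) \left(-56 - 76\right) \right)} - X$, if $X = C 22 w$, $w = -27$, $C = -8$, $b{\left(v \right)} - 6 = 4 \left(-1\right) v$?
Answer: $-3162$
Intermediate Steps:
$b{\left(v \right)} = 6 - 4 v$ ($b{\left(v \right)} = 6 + 4 \left(-1\right) v = 6 - 4 v$)
$X = 4752$ ($X = \left(-8\right) 22 \left(-27\right) = \left(-176\right) \left(-27\right) = 4752$)
$b{\left(\left(-63 + 66\right) \left(-56 - 76\right) \right)} - X = \left(6 - 4 \left(-63 + 66\right) \left(-56 - 76\right)\right) - 4752 = \left(6 - 4 \cdot 3 \left(-132\right)\right) - 4752 = \left(6 - -1584\right) - 4752 = \left(6 + 1584\right) - 4752 = 1590 - 4752 = -3162$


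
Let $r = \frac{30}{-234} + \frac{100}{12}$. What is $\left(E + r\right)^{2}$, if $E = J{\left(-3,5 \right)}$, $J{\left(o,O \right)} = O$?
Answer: $\frac{265225}{1521} \approx 174.38$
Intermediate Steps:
$r = \frac{320}{39}$ ($r = 30 \left(- \frac{1}{234}\right) + 100 \cdot \frac{1}{12} = - \frac{5}{39} + \frac{25}{3} = \frac{320}{39} \approx 8.2051$)
$E = 5$
$\left(E + r\right)^{2} = \left(5 + \frac{320}{39}\right)^{2} = \left(\frac{515}{39}\right)^{2} = \frac{265225}{1521}$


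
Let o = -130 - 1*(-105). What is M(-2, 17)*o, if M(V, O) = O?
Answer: -425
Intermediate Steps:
o = -25 (o = -130 + 105 = -25)
M(-2, 17)*o = 17*(-25) = -425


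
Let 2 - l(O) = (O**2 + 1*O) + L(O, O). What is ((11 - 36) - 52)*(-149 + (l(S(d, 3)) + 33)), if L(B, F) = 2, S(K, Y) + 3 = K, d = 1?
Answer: 9086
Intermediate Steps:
S(K, Y) = -3 + K
l(O) = -O - O**2 (l(O) = 2 - ((O**2 + 1*O) + 2) = 2 - ((O**2 + O) + 2) = 2 - ((O + O**2) + 2) = 2 - (2 + O + O**2) = 2 + (-2 - O - O**2) = -O - O**2)
((11 - 36) - 52)*(-149 + (l(S(d, 3)) + 33)) = ((11 - 36) - 52)*(-149 + ((-3 + 1)*(-1 - (-3 + 1)) + 33)) = (-25 - 52)*(-149 + (-2*(-1 - 1*(-2)) + 33)) = -77*(-149 + (-2*(-1 + 2) + 33)) = -77*(-149 + (-2*1 + 33)) = -77*(-149 + (-2 + 33)) = -77*(-149 + 31) = -77*(-118) = 9086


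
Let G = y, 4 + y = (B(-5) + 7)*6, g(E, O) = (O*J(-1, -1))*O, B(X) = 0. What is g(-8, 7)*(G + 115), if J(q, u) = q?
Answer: -7497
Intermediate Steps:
g(E, O) = -O² (g(E, O) = (O*(-1))*O = (-O)*O = -O²)
y = 38 (y = -4 + (0 + 7)*6 = -4 + 7*6 = -4 + 42 = 38)
G = 38
g(-8, 7)*(G + 115) = (-1*7²)*(38 + 115) = -1*49*153 = -49*153 = -7497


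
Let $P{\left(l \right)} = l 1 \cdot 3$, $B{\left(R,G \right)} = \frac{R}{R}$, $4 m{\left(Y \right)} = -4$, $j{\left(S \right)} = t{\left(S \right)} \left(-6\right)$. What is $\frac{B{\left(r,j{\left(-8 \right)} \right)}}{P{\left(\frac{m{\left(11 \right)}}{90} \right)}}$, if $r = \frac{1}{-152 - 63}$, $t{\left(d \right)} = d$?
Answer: $-30$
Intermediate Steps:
$r = - \frac{1}{215}$ ($r = \frac{1}{-152 - 63} = \frac{1}{-215} = - \frac{1}{215} \approx -0.0046512$)
$j{\left(S \right)} = - 6 S$ ($j{\left(S \right)} = S \left(-6\right) = - 6 S$)
$m{\left(Y \right)} = -1$ ($m{\left(Y \right)} = \frac{1}{4} \left(-4\right) = -1$)
$B{\left(R,G \right)} = 1$
$P{\left(l \right)} = 3 l$ ($P{\left(l \right)} = l 3 = 3 l$)
$\frac{B{\left(r,j{\left(-8 \right)} \right)}}{P{\left(\frac{m{\left(11 \right)}}{90} \right)}} = 1 \frac{1}{3 \left(- \frac{1}{90}\right)} = 1 \frac{1}{- \frac{1}{30}} = 1 \left(-30\right) = -30$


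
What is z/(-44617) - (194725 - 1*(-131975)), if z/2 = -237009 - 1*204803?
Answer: -14575490276/44617 ≈ -3.2668e+5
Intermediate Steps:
z = -883624 (z = 2*(-237009 - 1*204803) = 2*(-237009 - 204803) = 2*(-441812) = -883624)
z/(-44617) - (194725 - 1*(-131975)) = -883624/(-44617) - (194725 - 1*(-131975)) = -883624*(-1/44617) - (194725 + 131975) = 883624/44617 - 1*326700 = 883624/44617 - 326700 = -14575490276/44617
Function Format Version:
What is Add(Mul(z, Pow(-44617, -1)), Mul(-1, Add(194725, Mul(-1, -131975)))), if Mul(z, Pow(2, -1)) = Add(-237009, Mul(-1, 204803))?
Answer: Rational(-14575490276, 44617) ≈ -3.2668e+5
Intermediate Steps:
z = -883624 (z = Mul(2, Add(-237009, Mul(-1, 204803))) = Mul(2, Add(-237009, -204803)) = Mul(2, -441812) = -883624)
Add(Mul(z, Pow(-44617, -1)), Mul(-1, Add(194725, Mul(-1, -131975)))) = Add(Mul(-883624, Pow(-44617, -1)), Mul(-1, Add(194725, Mul(-1, -131975)))) = Add(Mul(-883624, Rational(-1, 44617)), Mul(-1, Add(194725, 131975))) = Add(Rational(883624, 44617), Mul(-1, 326700)) = Add(Rational(883624, 44617), -326700) = Rational(-14575490276, 44617)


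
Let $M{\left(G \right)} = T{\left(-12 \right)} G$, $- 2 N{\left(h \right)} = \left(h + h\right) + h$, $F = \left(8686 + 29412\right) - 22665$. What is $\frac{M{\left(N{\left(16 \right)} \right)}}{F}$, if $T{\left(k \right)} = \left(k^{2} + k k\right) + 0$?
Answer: $- \frac{6912}{15433} \approx -0.44787$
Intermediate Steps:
$T{\left(k \right)} = 2 k^{2}$ ($T{\left(k \right)} = \left(k^{2} + k^{2}\right) + 0 = 2 k^{2} + 0 = 2 k^{2}$)
$F = 15433$ ($F = 38098 - 22665 = 15433$)
$N{\left(h \right)} = - \frac{3 h}{2}$ ($N{\left(h \right)} = - \frac{\left(h + h\right) + h}{2} = - \frac{2 h + h}{2} = - \frac{3 h}{2}$)
$M{\left(G \right)} = 288 G$ ($M{\left(G \right)} = 2 \left(-12\right)^{2} G = 2 \cdot 144 G = 288 G$)
$\frac{M{\left(N{\left(16 \right)} \right)}}{F} = \frac{288 \left(\left(- \frac{3}{2}\right) 16\right)}{15433} = 288 \left(-24\right) \frac{1}{15433} = \left(-6912\right) \frac{1}{15433} = - \frac{6912}{15433}$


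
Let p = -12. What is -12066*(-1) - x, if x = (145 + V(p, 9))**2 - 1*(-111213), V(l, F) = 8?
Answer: -122556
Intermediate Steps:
x = 134622 (x = (145 + 8)**2 - 1*(-111213) = 153**2 + 111213 = 23409 + 111213 = 134622)
-12066*(-1) - x = -12066*(-1) - 1*134622 = 12066 - 134622 = -122556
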